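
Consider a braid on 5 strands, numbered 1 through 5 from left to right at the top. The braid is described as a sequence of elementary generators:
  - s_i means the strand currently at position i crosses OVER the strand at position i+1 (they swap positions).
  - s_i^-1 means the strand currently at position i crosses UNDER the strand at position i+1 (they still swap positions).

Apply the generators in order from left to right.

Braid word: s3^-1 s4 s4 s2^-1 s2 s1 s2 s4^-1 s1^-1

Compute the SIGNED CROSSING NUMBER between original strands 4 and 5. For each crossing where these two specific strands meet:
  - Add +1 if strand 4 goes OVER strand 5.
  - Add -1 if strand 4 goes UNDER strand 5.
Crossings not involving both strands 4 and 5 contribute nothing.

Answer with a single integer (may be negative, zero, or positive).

Gen 1: crossing 3x4. Both 4&5? no. Sum: 0
Gen 2: crossing 3x5. Both 4&5? no. Sum: 0
Gen 3: crossing 5x3. Both 4&5? no. Sum: 0
Gen 4: crossing 2x4. Both 4&5? no. Sum: 0
Gen 5: crossing 4x2. Both 4&5? no. Sum: 0
Gen 6: crossing 1x2. Both 4&5? no. Sum: 0
Gen 7: crossing 1x4. Both 4&5? no. Sum: 0
Gen 8: crossing 3x5. Both 4&5? no. Sum: 0
Gen 9: crossing 2x4. Both 4&5? no. Sum: 0

Answer: 0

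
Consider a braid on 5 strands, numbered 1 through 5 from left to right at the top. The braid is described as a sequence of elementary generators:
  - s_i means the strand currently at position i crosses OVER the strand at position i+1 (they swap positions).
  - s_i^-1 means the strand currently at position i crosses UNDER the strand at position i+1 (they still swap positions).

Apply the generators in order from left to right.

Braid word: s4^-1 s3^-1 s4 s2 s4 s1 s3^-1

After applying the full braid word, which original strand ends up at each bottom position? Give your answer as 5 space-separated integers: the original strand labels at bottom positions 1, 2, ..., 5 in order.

Gen 1 (s4^-1): strand 4 crosses under strand 5. Perm now: [1 2 3 5 4]
Gen 2 (s3^-1): strand 3 crosses under strand 5. Perm now: [1 2 5 3 4]
Gen 3 (s4): strand 3 crosses over strand 4. Perm now: [1 2 5 4 3]
Gen 4 (s2): strand 2 crosses over strand 5. Perm now: [1 5 2 4 3]
Gen 5 (s4): strand 4 crosses over strand 3. Perm now: [1 5 2 3 4]
Gen 6 (s1): strand 1 crosses over strand 5. Perm now: [5 1 2 3 4]
Gen 7 (s3^-1): strand 2 crosses under strand 3. Perm now: [5 1 3 2 4]

Answer: 5 1 3 2 4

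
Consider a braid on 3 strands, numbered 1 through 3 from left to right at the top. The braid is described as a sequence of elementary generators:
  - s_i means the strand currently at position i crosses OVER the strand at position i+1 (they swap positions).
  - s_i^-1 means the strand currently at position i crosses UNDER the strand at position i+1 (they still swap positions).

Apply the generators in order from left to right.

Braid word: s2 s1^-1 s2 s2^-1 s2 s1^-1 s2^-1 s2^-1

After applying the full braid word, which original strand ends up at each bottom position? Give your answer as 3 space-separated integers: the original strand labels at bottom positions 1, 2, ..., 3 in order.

Gen 1 (s2): strand 2 crosses over strand 3. Perm now: [1 3 2]
Gen 2 (s1^-1): strand 1 crosses under strand 3. Perm now: [3 1 2]
Gen 3 (s2): strand 1 crosses over strand 2. Perm now: [3 2 1]
Gen 4 (s2^-1): strand 2 crosses under strand 1. Perm now: [3 1 2]
Gen 5 (s2): strand 1 crosses over strand 2. Perm now: [3 2 1]
Gen 6 (s1^-1): strand 3 crosses under strand 2. Perm now: [2 3 1]
Gen 7 (s2^-1): strand 3 crosses under strand 1. Perm now: [2 1 3]
Gen 8 (s2^-1): strand 1 crosses under strand 3. Perm now: [2 3 1]

Answer: 2 3 1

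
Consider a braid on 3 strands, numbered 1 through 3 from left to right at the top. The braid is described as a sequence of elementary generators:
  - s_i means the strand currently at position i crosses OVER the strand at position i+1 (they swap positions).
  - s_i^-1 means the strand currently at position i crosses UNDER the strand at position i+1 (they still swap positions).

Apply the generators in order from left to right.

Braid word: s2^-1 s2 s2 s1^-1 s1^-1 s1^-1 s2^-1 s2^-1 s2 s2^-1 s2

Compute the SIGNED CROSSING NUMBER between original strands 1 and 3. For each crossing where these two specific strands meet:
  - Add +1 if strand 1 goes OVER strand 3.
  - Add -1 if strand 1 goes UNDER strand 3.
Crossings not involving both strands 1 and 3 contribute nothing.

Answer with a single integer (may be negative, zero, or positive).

Gen 1: crossing 2x3. Both 1&3? no. Sum: 0
Gen 2: crossing 3x2. Both 1&3? no. Sum: 0
Gen 3: crossing 2x3. Both 1&3? no. Sum: 0
Gen 4: 1 under 3. Both 1&3? yes. Contrib: -1. Sum: -1
Gen 5: 3 under 1. Both 1&3? yes. Contrib: +1. Sum: 0
Gen 6: 1 under 3. Both 1&3? yes. Contrib: -1. Sum: -1
Gen 7: crossing 1x2. Both 1&3? no. Sum: -1
Gen 8: crossing 2x1. Both 1&3? no. Sum: -1
Gen 9: crossing 1x2. Both 1&3? no. Sum: -1
Gen 10: crossing 2x1. Both 1&3? no. Sum: -1
Gen 11: crossing 1x2. Both 1&3? no. Sum: -1

Answer: -1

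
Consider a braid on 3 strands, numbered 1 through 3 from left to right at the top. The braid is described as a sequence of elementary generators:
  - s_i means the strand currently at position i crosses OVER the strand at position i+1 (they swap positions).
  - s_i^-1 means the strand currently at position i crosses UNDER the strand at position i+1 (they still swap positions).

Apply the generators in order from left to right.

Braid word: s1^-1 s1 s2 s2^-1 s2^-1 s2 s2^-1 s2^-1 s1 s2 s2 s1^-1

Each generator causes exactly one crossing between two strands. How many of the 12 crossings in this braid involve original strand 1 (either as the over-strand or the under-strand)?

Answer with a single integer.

Gen 1: crossing 1x2. Involves strand 1? yes. Count so far: 1
Gen 2: crossing 2x1. Involves strand 1? yes. Count so far: 2
Gen 3: crossing 2x3. Involves strand 1? no. Count so far: 2
Gen 4: crossing 3x2. Involves strand 1? no. Count so far: 2
Gen 5: crossing 2x3. Involves strand 1? no. Count so far: 2
Gen 6: crossing 3x2. Involves strand 1? no. Count so far: 2
Gen 7: crossing 2x3. Involves strand 1? no. Count so far: 2
Gen 8: crossing 3x2. Involves strand 1? no. Count so far: 2
Gen 9: crossing 1x2. Involves strand 1? yes. Count so far: 3
Gen 10: crossing 1x3. Involves strand 1? yes. Count so far: 4
Gen 11: crossing 3x1. Involves strand 1? yes. Count so far: 5
Gen 12: crossing 2x1. Involves strand 1? yes. Count so far: 6

Answer: 6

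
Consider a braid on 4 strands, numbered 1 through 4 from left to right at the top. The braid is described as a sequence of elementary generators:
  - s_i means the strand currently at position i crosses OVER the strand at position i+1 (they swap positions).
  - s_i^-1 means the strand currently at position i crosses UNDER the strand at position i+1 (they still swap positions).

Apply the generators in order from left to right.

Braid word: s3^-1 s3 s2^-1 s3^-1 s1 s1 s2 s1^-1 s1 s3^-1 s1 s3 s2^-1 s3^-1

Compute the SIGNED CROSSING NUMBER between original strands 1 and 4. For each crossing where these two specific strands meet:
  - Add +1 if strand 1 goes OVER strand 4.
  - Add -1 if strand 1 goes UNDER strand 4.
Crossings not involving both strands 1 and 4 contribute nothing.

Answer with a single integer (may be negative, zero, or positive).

Gen 1: crossing 3x4. Both 1&4? no. Sum: 0
Gen 2: crossing 4x3. Both 1&4? no. Sum: 0
Gen 3: crossing 2x3. Both 1&4? no. Sum: 0
Gen 4: crossing 2x4. Both 1&4? no. Sum: 0
Gen 5: crossing 1x3. Both 1&4? no. Sum: 0
Gen 6: crossing 3x1. Both 1&4? no. Sum: 0
Gen 7: crossing 3x4. Both 1&4? no. Sum: 0
Gen 8: 1 under 4. Both 1&4? yes. Contrib: -1. Sum: -1
Gen 9: 4 over 1. Both 1&4? yes. Contrib: -1. Sum: -2
Gen 10: crossing 3x2. Both 1&4? no. Sum: -2
Gen 11: 1 over 4. Both 1&4? yes. Contrib: +1. Sum: -1
Gen 12: crossing 2x3. Both 1&4? no. Sum: -1
Gen 13: crossing 1x3. Both 1&4? no. Sum: -1
Gen 14: crossing 1x2. Both 1&4? no. Sum: -1

Answer: -1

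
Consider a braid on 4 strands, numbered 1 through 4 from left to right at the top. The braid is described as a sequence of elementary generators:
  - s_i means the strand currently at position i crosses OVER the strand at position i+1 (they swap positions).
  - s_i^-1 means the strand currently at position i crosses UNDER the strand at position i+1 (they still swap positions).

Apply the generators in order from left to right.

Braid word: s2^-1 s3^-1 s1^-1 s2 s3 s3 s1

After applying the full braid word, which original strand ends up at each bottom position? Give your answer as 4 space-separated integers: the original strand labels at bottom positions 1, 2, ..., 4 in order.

Gen 1 (s2^-1): strand 2 crosses under strand 3. Perm now: [1 3 2 4]
Gen 2 (s3^-1): strand 2 crosses under strand 4. Perm now: [1 3 4 2]
Gen 3 (s1^-1): strand 1 crosses under strand 3. Perm now: [3 1 4 2]
Gen 4 (s2): strand 1 crosses over strand 4. Perm now: [3 4 1 2]
Gen 5 (s3): strand 1 crosses over strand 2. Perm now: [3 4 2 1]
Gen 6 (s3): strand 2 crosses over strand 1. Perm now: [3 4 1 2]
Gen 7 (s1): strand 3 crosses over strand 4. Perm now: [4 3 1 2]

Answer: 4 3 1 2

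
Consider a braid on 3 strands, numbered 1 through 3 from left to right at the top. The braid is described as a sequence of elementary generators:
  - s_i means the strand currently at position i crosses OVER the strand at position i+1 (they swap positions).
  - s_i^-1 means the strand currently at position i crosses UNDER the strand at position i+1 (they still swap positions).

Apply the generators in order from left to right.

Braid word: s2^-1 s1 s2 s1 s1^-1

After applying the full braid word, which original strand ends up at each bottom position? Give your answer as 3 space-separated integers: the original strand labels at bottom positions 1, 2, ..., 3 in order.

Answer: 3 2 1

Derivation:
Gen 1 (s2^-1): strand 2 crosses under strand 3. Perm now: [1 3 2]
Gen 2 (s1): strand 1 crosses over strand 3. Perm now: [3 1 2]
Gen 3 (s2): strand 1 crosses over strand 2. Perm now: [3 2 1]
Gen 4 (s1): strand 3 crosses over strand 2. Perm now: [2 3 1]
Gen 5 (s1^-1): strand 2 crosses under strand 3. Perm now: [3 2 1]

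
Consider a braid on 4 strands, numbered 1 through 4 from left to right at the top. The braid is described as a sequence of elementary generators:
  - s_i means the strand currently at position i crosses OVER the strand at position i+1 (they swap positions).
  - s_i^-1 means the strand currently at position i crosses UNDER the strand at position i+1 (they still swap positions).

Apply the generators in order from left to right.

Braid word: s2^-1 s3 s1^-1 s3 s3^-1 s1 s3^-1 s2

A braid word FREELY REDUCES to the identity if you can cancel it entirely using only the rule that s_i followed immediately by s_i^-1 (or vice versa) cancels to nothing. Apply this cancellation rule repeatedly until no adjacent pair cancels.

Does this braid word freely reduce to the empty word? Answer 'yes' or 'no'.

Answer: yes

Derivation:
Gen 1 (s2^-1): push. Stack: [s2^-1]
Gen 2 (s3): push. Stack: [s2^-1 s3]
Gen 3 (s1^-1): push. Stack: [s2^-1 s3 s1^-1]
Gen 4 (s3): push. Stack: [s2^-1 s3 s1^-1 s3]
Gen 5 (s3^-1): cancels prior s3. Stack: [s2^-1 s3 s1^-1]
Gen 6 (s1): cancels prior s1^-1. Stack: [s2^-1 s3]
Gen 7 (s3^-1): cancels prior s3. Stack: [s2^-1]
Gen 8 (s2): cancels prior s2^-1. Stack: []
Reduced word: (empty)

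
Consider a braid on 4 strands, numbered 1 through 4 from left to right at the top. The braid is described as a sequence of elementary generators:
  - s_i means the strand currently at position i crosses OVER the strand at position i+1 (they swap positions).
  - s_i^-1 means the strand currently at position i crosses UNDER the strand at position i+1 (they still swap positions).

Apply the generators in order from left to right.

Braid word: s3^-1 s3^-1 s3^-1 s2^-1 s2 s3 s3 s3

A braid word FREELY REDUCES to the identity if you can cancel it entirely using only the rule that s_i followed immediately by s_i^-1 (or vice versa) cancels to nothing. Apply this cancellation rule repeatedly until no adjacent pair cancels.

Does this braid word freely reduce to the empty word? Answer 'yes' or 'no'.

Answer: yes

Derivation:
Gen 1 (s3^-1): push. Stack: [s3^-1]
Gen 2 (s3^-1): push. Stack: [s3^-1 s3^-1]
Gen 3 (s3^-1): push. Stack: [s3^-1 s3^-1 s3^-1]
Gen 4 (s2^-1): push. Stack: [s3^-1 s3^-1 s3^-1 s2^-1]
Gen 5 (s2): cancels prior s2^-1. Stack: [s3^-1 s3^-1 s3^-1]
Gen 6 (s3): cancels prior s3^-1. Stack: [s3^-1 s3^-1]
Gen 7 (s3): cancels prior s3^-1. Stack: [s3^-1]
Gen 8 (s3): cancels prior s3^-1. Stack: []
Reduced word: (empty)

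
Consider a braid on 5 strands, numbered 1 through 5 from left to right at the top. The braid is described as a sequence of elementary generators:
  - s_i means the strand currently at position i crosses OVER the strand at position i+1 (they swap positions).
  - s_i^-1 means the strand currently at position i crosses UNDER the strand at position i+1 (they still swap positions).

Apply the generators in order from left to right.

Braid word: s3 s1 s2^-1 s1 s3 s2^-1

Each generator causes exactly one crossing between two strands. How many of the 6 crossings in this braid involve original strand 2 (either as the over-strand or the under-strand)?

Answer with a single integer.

Gen 1: crossing 3x4. Involves strand 2? no. Count so far: 0
Gen 2: crossing 1x2. Involves strand 2? yes. Count so far: 1
Gen 3: crossing 1x4. Involves strand 2? no. Count so far: 1
Gen 4: crossing 2x4. Involves strand 2? yes. Count so far: 2
Gen 5: crossing 1x3. Involves strand 2? no. Count so far: 2
Gen 6: crossing 2x3. Involves strand 2? yes. Count so far: 3

Answer: 3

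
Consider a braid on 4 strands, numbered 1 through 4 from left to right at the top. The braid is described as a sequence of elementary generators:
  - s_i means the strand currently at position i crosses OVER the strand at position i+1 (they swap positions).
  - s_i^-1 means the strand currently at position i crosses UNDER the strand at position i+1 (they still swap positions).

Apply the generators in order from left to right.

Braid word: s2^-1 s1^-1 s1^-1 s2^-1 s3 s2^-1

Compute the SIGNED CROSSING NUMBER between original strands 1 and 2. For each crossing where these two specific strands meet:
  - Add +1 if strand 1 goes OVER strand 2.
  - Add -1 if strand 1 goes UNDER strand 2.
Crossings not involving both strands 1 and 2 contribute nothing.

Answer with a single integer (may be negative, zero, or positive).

Answer: 0

Derivation:
Gen 1: crossing 2x3. Both 1&2? no. Sum: 0
Gen 2: crossing 1x3. Both 1&2? no. Sum: 0
Gen 3: crossing 3x1. Both 1&2? no. Sum: 0
Gen 4: crossing 3x2. Both 1&2? no. Sum: 0
Gen 5: crossing 3x4. Both 1&2? no. Sum: 0
Gen 6: crossing 2x4. Both 1&2? no. Sum: 0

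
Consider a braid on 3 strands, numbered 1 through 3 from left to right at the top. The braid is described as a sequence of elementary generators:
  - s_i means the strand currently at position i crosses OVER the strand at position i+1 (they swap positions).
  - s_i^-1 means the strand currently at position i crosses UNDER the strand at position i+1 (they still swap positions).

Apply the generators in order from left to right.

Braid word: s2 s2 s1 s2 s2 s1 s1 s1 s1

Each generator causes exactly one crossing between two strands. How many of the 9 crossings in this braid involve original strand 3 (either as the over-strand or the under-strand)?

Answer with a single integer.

Gen 1: crossing 2x3. Involves strand 3? yes. Count so far: 1
Gen 2: crossing 3x2. Involves strand 3? yes. Count so far: 2
Gen 3: crossing 1x2. Involves strand 3? no. Count so far: 2
Gen 4: crossing 1x3. Involves strand 3? yes. Count so far: 3
Gen 5: crossing 3x1. Involves strand 3? yes. Count so far: 4
Gen 6: crossing 2x1. Involves strand 3? no. Count so far: 4
Gen 7: crossing 1x2. Involves strand 3? no. Count so far: 4
Gen 8: crossing 2x1. Involves strand 3? no. Count so far: 4
Gen 9: crossing 1x2. Involves strand 3? no. Count so far: 4

Answer: 4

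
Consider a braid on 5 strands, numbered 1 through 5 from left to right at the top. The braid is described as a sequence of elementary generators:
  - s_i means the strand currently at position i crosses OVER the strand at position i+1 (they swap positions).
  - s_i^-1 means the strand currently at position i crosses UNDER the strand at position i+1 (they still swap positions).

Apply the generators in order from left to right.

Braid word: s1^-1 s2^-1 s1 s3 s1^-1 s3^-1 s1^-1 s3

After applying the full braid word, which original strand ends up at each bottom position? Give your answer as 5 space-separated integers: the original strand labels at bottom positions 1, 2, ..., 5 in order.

Answer: 3 2 4 1 5

Derivation:
Gen 1 (s1^-1): strand 1 crosses under strand 2. Perm now: [2 1 3 4 5]
Gen 2 (s2^-1): strand 1 crosses under strand 3. Perm now: [2 3 1 4 5]
Gen 3 (s1): strand 2 crosses over strand 3. Perm now: [3 2 1 4 5]
Gen 4 (s3): strand 1 crosses over strand 4. Perm now: [3 2 4 1 5]
Gen 5 (s1^-1): strand 3 crosses under strand 2. Perm now: [2 3 4 1 5]
Gen 6 (s3^-1): strand 4 crosses under strand 1. Perm now: [2 3 1 4 5]
Gen 7 (s1^-1): strand 2 crosses under strand 3. Perm now: [3 2 1 4 5]
Gen 8 (s3): strand 1 crosses over strand 4. Perm now: [3 2 4 1 5]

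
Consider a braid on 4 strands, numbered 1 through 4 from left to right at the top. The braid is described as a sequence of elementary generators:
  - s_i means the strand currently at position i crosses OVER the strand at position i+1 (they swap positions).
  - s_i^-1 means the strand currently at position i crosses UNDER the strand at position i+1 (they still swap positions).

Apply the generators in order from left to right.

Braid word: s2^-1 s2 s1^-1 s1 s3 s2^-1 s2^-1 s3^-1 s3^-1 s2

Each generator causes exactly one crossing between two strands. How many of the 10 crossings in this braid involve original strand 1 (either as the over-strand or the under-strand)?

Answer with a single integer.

Answer: 2

Derivation:
Gen 1: crossing 2x3. Involves strand 1? no. Count so far: 0
Gen 2: crossing 3x2. Involves strand 1? no. Count so far: 0
Gen 3: crossing 1x2. Involves strand 1? yes. Count so far: 1
Gen 4: crossing 2x1. Involves strand 1? yes. Count so far: 2
Gen 5: crossing 3x4. Involves strand 1? no. Count so far: 2
Gen 6: crossing 2x4. Involves strand 1? no. Count so far: 2
Gen 7: crossing 4x2. Involves strand 1? no. Count so far: 2
Gen 8: crossing 4x3. Involves strand 1? no. Count so far: 2
Gen 9: crossing 3x4. Involves strand 1? no. Count so far: 2
Gen 10: crossing 2x4. Involves strand 1? no. Count so far: 2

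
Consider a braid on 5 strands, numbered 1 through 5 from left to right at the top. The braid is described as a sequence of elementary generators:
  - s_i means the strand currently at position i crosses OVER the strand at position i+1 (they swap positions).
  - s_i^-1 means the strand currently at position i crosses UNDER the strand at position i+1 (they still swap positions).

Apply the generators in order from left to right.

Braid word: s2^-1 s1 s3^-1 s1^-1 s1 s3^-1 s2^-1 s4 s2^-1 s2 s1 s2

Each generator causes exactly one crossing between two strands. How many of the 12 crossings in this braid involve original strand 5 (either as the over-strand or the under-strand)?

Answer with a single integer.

Answer: 1

Derivation:
Gen 1: crossing 2x3. Involves strand 5? no. Count so far: 0
Gen 2: crossing 1x3. Involves strand 5? no. Count so far: 0
Gen 3: crossing 2x4. Involves strand 5? no. Count so far: 0
Gen 4: crossing 3x1. Involves strand 5? no. Count so far: 0
Gen 5: crossing 1x3. Involves strand 5? no. Count so far: 0
Gen 6: crossing 4x2. Involves strand 5? no. Count so far: 0
Gen 7: crossing 1x2. Involves strand 5? no. Count so far: 0
Gen 8: crossing 4x5. Involves strand 5? yes. Count so far: 1
Gen 9: crossing 2x1. Involves strand 5? no. Count so far: 1
Gen 10: crossing 1x2. Involves strand 5? no. Count so far: 1
Gen 11: crossing 3x2. Involves strand 5? no. Count so far: 1
Gen 12: crossing 3x1. Involves strand 5? no. Count so far: 1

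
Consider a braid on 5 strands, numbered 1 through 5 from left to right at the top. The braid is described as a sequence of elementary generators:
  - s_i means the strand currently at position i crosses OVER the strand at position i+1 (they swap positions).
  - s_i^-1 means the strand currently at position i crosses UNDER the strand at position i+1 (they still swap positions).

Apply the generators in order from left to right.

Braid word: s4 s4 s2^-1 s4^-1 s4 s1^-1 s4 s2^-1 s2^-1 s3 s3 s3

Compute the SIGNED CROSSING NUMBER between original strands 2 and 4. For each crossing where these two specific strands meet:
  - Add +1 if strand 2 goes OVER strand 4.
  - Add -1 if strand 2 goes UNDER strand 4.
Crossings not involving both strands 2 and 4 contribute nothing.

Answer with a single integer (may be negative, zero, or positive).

Answer: 0

Derivation:
Gen 1: crossing 4x5. Both 2&4? no. Sum: 0
Gen 2: crossing 5x4. Both 2&4? no. Sum: 0
Gen 3: crossing 2x3. Both 2&4? no. Sum: 0
Gen 4: crossing 4x5. Both 2&4? no. Sum: 0
Gen 5: crossing 5x4. Both 2&4? no. Sum: 0
Gen 6: crossing 1x3. Both 2&4? no. Sum: 0
Gen 7: crossing 4x5. Both 2&4? no. Sum: 0
Gen 8: crossing 1x2. Both 2&4? no. Sum: 0
Gen 9: crossing 2x1. Both 2&4? no. Sum: 0
Gen 10: crossing 2x5. Both 2&4? no. Sum: 0
Gen 11: crossing 5x2. Both 2&4? no. Sum: 0
Gen 12: crossing 2x5. Both 2&4? no. Sum: 0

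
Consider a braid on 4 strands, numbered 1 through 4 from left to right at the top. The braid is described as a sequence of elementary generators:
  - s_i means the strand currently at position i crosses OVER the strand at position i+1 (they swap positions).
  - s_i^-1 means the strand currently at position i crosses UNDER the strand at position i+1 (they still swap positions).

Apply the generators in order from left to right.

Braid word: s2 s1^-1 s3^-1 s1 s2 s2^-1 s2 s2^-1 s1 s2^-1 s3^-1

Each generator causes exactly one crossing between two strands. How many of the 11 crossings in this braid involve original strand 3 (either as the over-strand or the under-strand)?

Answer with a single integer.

Answer: 8

Derivation:
Gen 1: crossing 2x3. Involves strand 3? yes. Count so far: 1
Gen 2: crossing 1x3. Involves strand 3? yes. Count so far: 2
Gen 3: crossing 2x4. Involves strand 3? no. Count so far: 2
Gen 4: crossing 3x1. Involves strand 3? yes. Count so far: 3
Gen 5: crossing 3x4. Involves strand 3? yes. Count so far: 4
Gen 6: crossing 4x3. Involves strand 3? yes. Count so far: 5
Gen 7: crossing 3x4. Involves strand 3? yes. Count so far: 6
Gen 8: crossing 4x3. Involves strand 3? yes. Count so far: 7
Gen 9: crossing 1x3. Involves strand 3? yes. Count so far: 8
Gen 10: crossing 1x4. Involves strand 3? no. Count so far: 8
Gen 11: crossing 1x2. Involves strand 3? no. Count so far: 8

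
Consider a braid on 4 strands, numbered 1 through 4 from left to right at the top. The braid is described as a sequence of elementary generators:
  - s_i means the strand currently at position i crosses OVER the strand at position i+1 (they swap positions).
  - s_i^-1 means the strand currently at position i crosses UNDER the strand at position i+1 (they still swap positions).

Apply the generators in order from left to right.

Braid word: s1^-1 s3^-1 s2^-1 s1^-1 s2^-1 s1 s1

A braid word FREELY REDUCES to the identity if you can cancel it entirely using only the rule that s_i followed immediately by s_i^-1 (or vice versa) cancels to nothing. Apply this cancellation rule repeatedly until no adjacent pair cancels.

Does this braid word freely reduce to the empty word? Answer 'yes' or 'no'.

Answer: no

Derivation:
Gen 1 (s1^-1): push. Stack: [s1^-1]
Gen 2 (s3^-1): push. Stack: [s1^-1 s3^-1]
Gen 3 (s2^-1): push. Stack: [s1^-1 s3^-1 s2^-1]
Gen 4 (s1^-1): push. Stack: [s1^-1 s3^-1 s2^-1 s1^-1]
Gen 5 (s2^-1): push. Stack: [s1^-1 s3^-1 s2^-1 s1^-1 s2^-1]
Gen 6 (s1): push. Stack: [s1^-1 s3^-1 s2^-1 s1^-1 s2^-1 s1]
Gen 7 (s1): push. Stack: [s1^-1 s3^-1 s2^-1 s1^-1 s2^-1 s1 s1]
Reduced word: s1^-1 s3^-1 s2^-1 s1^-1 s2^-1 s1 s1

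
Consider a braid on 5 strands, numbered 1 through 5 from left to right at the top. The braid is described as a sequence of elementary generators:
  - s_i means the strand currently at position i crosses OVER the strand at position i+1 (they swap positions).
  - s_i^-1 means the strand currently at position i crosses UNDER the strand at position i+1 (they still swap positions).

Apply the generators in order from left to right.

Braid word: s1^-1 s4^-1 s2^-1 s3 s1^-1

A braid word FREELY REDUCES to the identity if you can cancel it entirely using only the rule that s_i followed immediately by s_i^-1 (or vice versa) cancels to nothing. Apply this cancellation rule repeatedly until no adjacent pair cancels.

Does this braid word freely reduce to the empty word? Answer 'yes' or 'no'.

Gen 1 (s1^-1): push. Stack: [s1^-1]
Gen 2 (s4^-1): push. Stack: [s1^-1 s4^-1]
Gen 3 (s2^-1): push. Stack: [s1^-1 s4^-1 s2^-1]
Gen 4 (s3): push. Stack: [s1^-1 s4^-1 s2^-1 s3]
Gen 5 (s1^-1): push. Stack: [s1^-1 s4^-1 s2^-1 s3 s1^-1]
Reduced word: s1^-1 s4^-1 s2^-1 s3 s1^-1

Answer: no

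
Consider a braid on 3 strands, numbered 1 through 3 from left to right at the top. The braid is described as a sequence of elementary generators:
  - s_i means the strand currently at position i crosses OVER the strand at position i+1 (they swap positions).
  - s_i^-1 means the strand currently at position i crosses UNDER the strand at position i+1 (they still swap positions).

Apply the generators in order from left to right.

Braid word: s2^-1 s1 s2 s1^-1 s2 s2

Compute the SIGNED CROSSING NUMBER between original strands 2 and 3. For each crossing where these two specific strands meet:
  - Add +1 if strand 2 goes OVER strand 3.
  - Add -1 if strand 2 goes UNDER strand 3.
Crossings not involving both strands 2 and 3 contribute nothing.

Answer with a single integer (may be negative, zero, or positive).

Gen 1: 2 under 3. Both 2&3? yes. Contrib: -1. Sum: -1
Gen 2: crossing 1x3. Both 2&3? no. Sum: -1
Gen 3: crossing 1x2. Both 2&3? no. Sum: -1
Gen 4: 3 under 2. Both 2&3? yes. Contrib: +1. Sum: 0
Gen 5: crossing 3x1. Both 2&3? no. Sum: 0
Gen 6: crossing 1x3. Both 2&3? no. Sum: 0

Answer: 0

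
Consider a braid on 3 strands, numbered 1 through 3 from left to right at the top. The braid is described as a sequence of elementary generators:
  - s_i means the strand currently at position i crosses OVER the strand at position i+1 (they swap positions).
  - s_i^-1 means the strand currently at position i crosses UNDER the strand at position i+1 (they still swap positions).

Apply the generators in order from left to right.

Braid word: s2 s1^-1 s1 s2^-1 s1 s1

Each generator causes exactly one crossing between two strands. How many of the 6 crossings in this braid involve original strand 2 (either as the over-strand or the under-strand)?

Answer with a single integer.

Gen 1: crossing 2x3. Involves strand 2? yes. Count so far: 1
Gen 2: crossing 1x3. Involves strand 2? no. Count so far: 1
Gen 3: crossing 3x1. Involves strand 2? no. Count so far: 1
Gen 4: crossing 3x2. Involves strand 2? yes. Count so far: 2
Gen 5: crossing 1x2. Involves strand 2? yes. Count so far: 3
Gen 6: crossing 2x1. Involves strand 2? yes. Count so far: 4

Answer: 4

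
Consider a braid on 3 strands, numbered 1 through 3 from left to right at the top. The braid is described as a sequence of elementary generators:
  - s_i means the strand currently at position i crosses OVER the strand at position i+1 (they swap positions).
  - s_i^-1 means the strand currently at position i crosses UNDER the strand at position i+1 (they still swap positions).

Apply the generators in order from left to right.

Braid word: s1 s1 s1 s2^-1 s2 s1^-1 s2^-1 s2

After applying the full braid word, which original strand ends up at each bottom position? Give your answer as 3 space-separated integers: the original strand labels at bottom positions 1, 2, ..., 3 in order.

Gen 1 (s1): strand 1 crosses over strand 2. Perm now: [2 1 3]
Gen 2 (s1): strand 2 crosses over strand 1. Perm now: [1 2 3]
Gen 3 (s1): strand 1 crosses over strand 2. Perm now: [2 1 3]
Gen 4 (s2^-1): strand 1 crosses under strand 3. Perm now: [2 3 1]
Gen 5 (s2): strand 3 crosses over strand 1. Perm now: [2 1 3]
Gen 6 (s1^-1): strand 2 crosses under strand 1. Perm now: [1 2 3]
Gen 7 (s2^-1): strand 2 crosses under strand 3. Perm now: [1 3 2]
Gen 8 (s2): strand 3 crosses over strand 2. Perm now: [1 2 3]

Answer: 1 2 3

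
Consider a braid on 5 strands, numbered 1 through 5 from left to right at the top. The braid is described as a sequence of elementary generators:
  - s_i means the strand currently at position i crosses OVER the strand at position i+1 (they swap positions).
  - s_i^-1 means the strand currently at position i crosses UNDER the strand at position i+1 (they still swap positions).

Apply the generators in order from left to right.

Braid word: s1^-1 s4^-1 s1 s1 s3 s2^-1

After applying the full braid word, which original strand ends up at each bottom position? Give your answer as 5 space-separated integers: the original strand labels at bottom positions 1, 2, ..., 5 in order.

Gen 1 (s1^-1): strand 1 crosses under strand 2. Perm now: [2 1 3 4 5]
Gen 2 (s4^-1): strand 4 crosses under strand 5. Perm now: [2 1 3 5 4]
Gen 3 (s1): strand 2 crosses over strand 1. Perm now: [1 2 3 5 4]
Gen 4 (s1): strand 1 crosses over strand 2. Perm now: [2 1 3 5 4]
Gen 5 (s3): strand 3 crosses over strand 5. Perm now: [2 1 5 3 4]
Gen 6 (s2^-1): strand 1 crosses under strand 5. Perm now: [2 5 1 3 4]

Answer: 2 5 1 3 4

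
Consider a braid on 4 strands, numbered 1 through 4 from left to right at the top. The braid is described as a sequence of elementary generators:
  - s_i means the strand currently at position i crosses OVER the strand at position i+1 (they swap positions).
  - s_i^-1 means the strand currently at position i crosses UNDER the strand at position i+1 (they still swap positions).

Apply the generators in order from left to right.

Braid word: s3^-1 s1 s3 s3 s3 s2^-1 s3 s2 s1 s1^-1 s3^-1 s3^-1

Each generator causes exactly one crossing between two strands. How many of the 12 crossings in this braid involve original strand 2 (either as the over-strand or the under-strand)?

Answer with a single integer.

Answer: 3

Derivation:
Gen 1: crossing 3x4. Involves strand 2? no. Count so far: 0
Gen 2: crossing 1x2. Involves strand 2? yes. Count so far: 1
Gen 3: crossing 4x3. Involves strand 2? no. Count so far: 1
Gen 4: crossing 3x4. Involves strand 2? no. Count so far: 1
Gen 5: crossing 4x3. Involves strand 2? no. Count so far: 1
Gen 6: crossing 1x3. Involves strand 2? no. Count so far: 1
Gen 7: crossing 1x4. Involves strand 2? no. Count so far: 1
Gen 8: crossing 3x4. Involves strand 2? no. Count so far: 1
Gen 9: crossing 2x4. Involves strand 2? yes. Count so far: 2
Gen 10: crossing 4x2. Involves strand 2? yes. Count so far: 3
Gen 11: crossing 3x1. Involves strand 2? no. Count so far: 3
Gen 12: crossing 1x3. Involves strand 2? no. Count so far: 3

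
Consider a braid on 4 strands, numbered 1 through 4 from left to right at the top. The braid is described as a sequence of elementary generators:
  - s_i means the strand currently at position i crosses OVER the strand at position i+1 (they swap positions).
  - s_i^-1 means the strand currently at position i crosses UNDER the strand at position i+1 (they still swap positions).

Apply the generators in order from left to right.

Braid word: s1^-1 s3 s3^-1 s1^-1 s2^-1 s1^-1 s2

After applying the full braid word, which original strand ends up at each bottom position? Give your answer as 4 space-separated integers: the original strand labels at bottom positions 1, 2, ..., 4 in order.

Answer: 3 2 1 4

Derivation:
Gen 1 (s1^-1): strand 1 crosses under strand 2. Perm now: [2 1 3 4]
Gen 2 (s3): strand 3 crosses over strand 4. Perm now: [2 1 4 3]
Gen 3 (s3^-1): strand 4 crosses under strand 3. Perm now: [2 1 3 4]
Gen 4 (s1^-1): strand 2 crosses under strand 1. Perm now: [1 2 3 4]
Gen 5 (s2^-1): strand 2 crosses under strand 3. Perm now: [1 3 2 4]
Gen 6 (s1^-1): strand 1 crosses under strand 3. Perm now: [3 1 2 4]
Gen 7 (s2): strand 1 crosses over strand 2. Perm now: [3 2 1 4]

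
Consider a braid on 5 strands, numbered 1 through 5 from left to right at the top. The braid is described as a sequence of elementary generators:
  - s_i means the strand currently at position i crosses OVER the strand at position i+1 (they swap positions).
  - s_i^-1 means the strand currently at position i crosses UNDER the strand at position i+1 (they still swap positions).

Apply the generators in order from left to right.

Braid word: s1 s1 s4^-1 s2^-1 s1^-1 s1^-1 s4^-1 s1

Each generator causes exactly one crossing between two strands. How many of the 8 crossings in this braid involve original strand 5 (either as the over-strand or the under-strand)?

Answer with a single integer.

Gen 1: crossing 1x2. Involves strand 5? no. Count so far: 0
Gen 2: crossing 2x1. Involves strand 5? no. Count so far: 0
Gen 3: crossing 4x5. Involves strand 5? yes. Count so far: 1
Gen 4: crossing 2x3. Involves strand 5? no. Count so far: 1
Gen 5: crossing 1x3. Involves strand 5? no. Count so far: 1
Gen 6: crossing 3x1. Involves strand 5? no. Count so far: 1
Gen 7: crossing 5x4. Involves strand 5? yes. Count so far: 2
Gen 8: crossing 1x3. Involves strand 5? no. Count so far: 2

Answer: 2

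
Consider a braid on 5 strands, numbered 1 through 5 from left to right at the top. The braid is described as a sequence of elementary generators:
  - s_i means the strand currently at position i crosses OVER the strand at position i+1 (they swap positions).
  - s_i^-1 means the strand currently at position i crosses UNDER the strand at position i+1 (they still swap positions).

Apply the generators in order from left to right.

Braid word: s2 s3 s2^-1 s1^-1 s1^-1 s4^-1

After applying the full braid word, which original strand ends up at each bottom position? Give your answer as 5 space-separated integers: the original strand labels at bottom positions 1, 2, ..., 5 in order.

Gen 1 (s2): strand 2 crosses over strand 3. Perm now: [1 3 2 4 5]
Gen 2 (s3): strand 2 crosses over strand 4. Perm now: [1 3 4 2 5]
Gen 3 (s2^-1): strand 3 crosses under strand 4. Perm now: [1 4 3 2 5]
Gen 4 (s1^-1): strand 1 crosses under strand 4. Perm now: [4 1 3 2 5]
Gen 5 (s1^-1): strand 4 crosses under strand 1. Perm now: [1 4 3 2 5]
Gen 6 (s4^-1): strand 2 crosses under strand 5. Perm now: [1 4 3 5 2]

Answer: 1 4 3 5 2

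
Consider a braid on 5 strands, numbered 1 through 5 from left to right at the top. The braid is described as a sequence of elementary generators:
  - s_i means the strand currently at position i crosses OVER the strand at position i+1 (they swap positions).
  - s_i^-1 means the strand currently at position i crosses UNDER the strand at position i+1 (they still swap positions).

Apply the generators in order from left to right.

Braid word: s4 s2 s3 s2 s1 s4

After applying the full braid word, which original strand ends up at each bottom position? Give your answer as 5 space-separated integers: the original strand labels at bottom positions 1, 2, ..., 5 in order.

Answer: 5 1 3 4 2

Derivation:
Gen 1 (s4): strand 4 crosses over strand 5. Perm now: [1 2 3 5 4]
Gen 2 (s2): strand 2 crosses over strand 3. Perm now: [1 3 2 5 4]
Gen 3 (s3): strand 2 crosses over strand 5. Perm now: [1 3 5 2 4]
Gen 4 (s2): strand 3 crosses over strand 5. Perm now: [1 5 3 2 4]
Gen 5 (s1): strand 1 crosses over strand 5. Perm now: [5 1 3 2 4]
Gen 6 (s4): strand 2 crosses over strand 4. Perm now: [5 1 3 4 2]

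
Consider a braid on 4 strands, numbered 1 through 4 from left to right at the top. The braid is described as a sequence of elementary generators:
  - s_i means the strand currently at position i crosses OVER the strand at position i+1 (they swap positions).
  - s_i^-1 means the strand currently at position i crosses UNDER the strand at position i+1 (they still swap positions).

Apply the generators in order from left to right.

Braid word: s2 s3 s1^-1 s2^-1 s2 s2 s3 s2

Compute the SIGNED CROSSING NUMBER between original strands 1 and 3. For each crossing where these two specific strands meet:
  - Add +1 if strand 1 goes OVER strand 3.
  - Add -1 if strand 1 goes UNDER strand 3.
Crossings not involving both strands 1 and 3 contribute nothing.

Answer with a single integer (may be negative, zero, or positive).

Answer: -1

Derivation:
Gen 1: crossing 2x3. Both 1&3? no. Sum: 0
Gen 2: crossing 2x4. Both 1&3? no. Sum: 0
Gen 3: 1 under 3. Both 1&3? yes. Contrib: -1. Sum: -1
Gen 4: crossing 1x4. Both 1&3? no. Sum: -1
Gen 5: crossing 4x1. Both 1&3? no. Sum: -1
Gen 6: crossing 1x4. Both 1&3? no. Sum: -1
Gen 7: crossing 1x2. Both 1&3? no. Sum: -1
Gen 8: crossing 4x2. Both 1&3? no. Sum: -1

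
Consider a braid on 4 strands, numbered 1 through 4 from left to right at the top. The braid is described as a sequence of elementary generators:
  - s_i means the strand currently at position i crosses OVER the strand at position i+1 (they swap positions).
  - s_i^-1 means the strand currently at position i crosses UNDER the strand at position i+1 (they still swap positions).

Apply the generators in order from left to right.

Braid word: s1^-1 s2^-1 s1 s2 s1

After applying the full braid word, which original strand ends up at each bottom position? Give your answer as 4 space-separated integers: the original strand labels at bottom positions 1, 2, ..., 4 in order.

Answer: 1 3 2 4

Derivation:
Gen 1 (s1^-1): strand 1 crosses under strand 2. Perm now: [2 1 3 4]
Gen 2 (s2^-1): strand 1 crosses under strand 3. Perm now: [2 3 1 4]
Gen 3 (s1): strand 2 crosses over strand 3. Perm now: [3 2 1 4]
Gen 4 (s2): strand 2 crosses over strand 1. Perm now: [3 1 2 4]
Gen 5 (s1): strand 3 crosses over strand 1. Perm now: [1 3 2 4]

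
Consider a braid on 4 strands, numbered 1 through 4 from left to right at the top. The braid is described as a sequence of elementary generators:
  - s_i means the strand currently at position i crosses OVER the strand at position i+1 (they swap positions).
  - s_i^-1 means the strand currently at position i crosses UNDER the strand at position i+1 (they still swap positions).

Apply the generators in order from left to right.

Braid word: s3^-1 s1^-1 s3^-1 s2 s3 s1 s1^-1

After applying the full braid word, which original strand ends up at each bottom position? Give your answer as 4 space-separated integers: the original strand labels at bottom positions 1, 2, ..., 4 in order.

Gen 1 (s3^-1): strand 3 crosses under strand 4. Perm now: [1 2 4 3]
Gen 2 (s1^-1): strand 1 crosses under strand 2. Perm now: [2 1 4 3]
Gen 3 (s3^-1): strand 4 crosses under strand 3. Perm now: [2 1 3 4]
Gen 4 (s2): strand 1 crosses over strand 3. Perm now: [2 3 1 4]
Gen 5 (s3): strand 1 crosses over strand 4. Perm now: [2 3 4 1]
Gen 6 (s1): strand 2 crosses over strand 3. Perm now: [3 2 4 1]
Gen 7 (s1^-1): strand 3 crosses under strand 2. Perm now: [2 3 4 1]

Answer: 2 3 4 1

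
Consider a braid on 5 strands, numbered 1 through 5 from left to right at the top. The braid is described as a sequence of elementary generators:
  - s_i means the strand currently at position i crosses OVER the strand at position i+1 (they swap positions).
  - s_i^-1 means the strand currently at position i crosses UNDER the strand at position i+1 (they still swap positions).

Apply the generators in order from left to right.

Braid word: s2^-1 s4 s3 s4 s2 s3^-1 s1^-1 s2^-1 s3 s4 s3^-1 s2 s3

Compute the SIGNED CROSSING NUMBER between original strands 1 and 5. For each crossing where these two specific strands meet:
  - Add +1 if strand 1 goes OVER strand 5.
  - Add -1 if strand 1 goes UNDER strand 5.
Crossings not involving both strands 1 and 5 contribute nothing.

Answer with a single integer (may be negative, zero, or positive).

Gen 1: crossing 2x3. Both 1&5? no. Sum: 0
Gen 2: crossing 4x5. Both 1&5? no. Sum: 0
Gen 3: crossing 2x5. Both 1&5? no. Sum: 0
Gen 4: crossing 2x4. Both 1&5? no. Sum: 0
Gen 5: crossing 3x5. Both 1&5? no. Sum: 0
Gen 6: crossing 3x4. Both 1&5? no. Sum: 0
Gen 7: 1 under 5. Both 1&5? yes. Contrib: -1. Sum: -1
Gen 8: crossing 1x4. Both 1&5? no. Sum: -1
Gen 9: crossing 1x3. Both 1&5? no. Sum: -1
Gen 10: crossing 1x2. Both 1&5? no. Sum: -1
Gen 11: crossing 3x2. Both 1&5? no. Sum: -1
Gen 12: crossing 4x2. Both 1&5? no. Sum: -1
Gen 13: crossing 4x3. Both 1&5? no. Sum: -1

Answer: -1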